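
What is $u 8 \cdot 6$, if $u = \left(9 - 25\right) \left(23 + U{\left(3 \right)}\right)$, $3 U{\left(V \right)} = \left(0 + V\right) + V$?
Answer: $-19200$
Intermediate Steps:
$U{\left(V \right)} = \frac{2 V}{3}$ ($U{\left(V \right)} = \frac{\left(0 + V\right) + V}{3} = \frac{V + V}{3} = \frac{2 V}{3}$)
$u = -400$ ($u = \left(9 - 25\right) \left(23 + \frac{2}{3} \cdot 3\right) = - 16 \left(23 + 2\right) = \left(-16\right) 25 = -400$)
$u 8 \cdot 6 = - 400 \cdot 8 \cdot 6 = \left(-400\right) 48 = -19200$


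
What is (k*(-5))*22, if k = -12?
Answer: 1320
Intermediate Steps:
(k*(-5))*22 = -12*(-5)*22 = 60*22 = 1320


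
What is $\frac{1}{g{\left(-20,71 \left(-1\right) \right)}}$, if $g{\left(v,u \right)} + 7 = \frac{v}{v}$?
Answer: $- \frac{1}{6} \approx -0.16667$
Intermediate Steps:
$g{\left(v,u \right)} = -6$ ($g{\left(v,u \right)} = -7 + \frac{v}{v} = -7 + 1 = -6$)
$\frac{1}{g{\left(-20,71 \left(-1\right) \right)}} = \frac{1}{-6} = - \frac{1}{6}$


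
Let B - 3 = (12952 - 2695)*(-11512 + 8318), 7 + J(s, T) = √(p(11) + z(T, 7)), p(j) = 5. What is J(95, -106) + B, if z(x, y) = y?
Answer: -32760862 + 2*√3 ≈ -3.2761e+7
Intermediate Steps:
J(s, T) = -7 + 2*√3 (J(s, T) = -7 + √(5 + 7) = -7 + √12 = -7 + 2*√3)
B = -32760855 (B = 3 + (12952 - 2695)*(-11512 + 8318) = 3 + 10257*(-3194) = 3 - 32760858 = -32760855)
J(95, -106) + B = (-7 + 2*√3) - 32760855 = -32760862 + 2*√3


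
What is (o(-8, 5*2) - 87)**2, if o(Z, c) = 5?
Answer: 6724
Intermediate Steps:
(o(-8, 5*2) - 87)**2 = (5 - 87)**2 = (-82)**2 = 6724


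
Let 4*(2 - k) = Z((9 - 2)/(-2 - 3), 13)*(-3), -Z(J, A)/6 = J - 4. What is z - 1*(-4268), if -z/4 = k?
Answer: 20814/5 ≈ 4162.8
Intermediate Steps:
Z(J, A) = 24 - 6*J (Z(J, A) = -6*(J - 4) = -6*(-4 + J) = 24 - 6*J)
k = 263/10 (k = 2 - (24 - 6*(9 - 2)/(-2 - 3))*(-3)/4 = 2 - (24 - 42/(-5))*(-3)/4 = 2 - (24 - 42*(-1)/5)*(-3)/4 = 2 - (24 - 6*(-7/5))*(-3)/4 = 2 - (24 + 42/5)*(-3)/4 = 2 - 81*(-3)/10 = 2 - ¼*(-486/5) = 2 + 243/10 = 263/10 ≈ 26.300)
z = -526/5 (z = -4*263/10 = -526/5 ≈ -105.20)
z - 1*(-4268) = -526/5 - 1*(-4268) = -526/5 + 4268 = 20814/5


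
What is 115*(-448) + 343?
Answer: -51177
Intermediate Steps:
115*(-448) + 343 = -51520 + 343 = -51177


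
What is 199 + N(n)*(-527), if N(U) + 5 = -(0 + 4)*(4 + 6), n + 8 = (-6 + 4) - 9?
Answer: 23914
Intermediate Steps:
n = -19 (n = -8 + ((-6 + 4) - 9) = -8 + (-2 - 9) = -8 - 11 = -19)
N(U) = -45 (N(U) = -5 - (0 + 4)*(4 + 6) = -5 - 4*10 = -5 - 1*40 = -5 - 40 = -45)
199 + N(n)*(-527) = 199 - 45*(-527) = 199 + 23715 = 23914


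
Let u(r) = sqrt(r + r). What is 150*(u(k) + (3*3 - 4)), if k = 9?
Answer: 750 + 450*sqrt(2) ≈ 1386.4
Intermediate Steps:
u(r) = sqrt(2)*sqrt(r) (u(r) = sqrt(2*r) = sqrt(2)*sqrt(r))
150*(u(k) + (3*3 - 4)) = 150*(sqrt(2)*sqrt(9) + (3*3 - 4)) = 150*(sqrt(2)*3 + (9 - 4)) = 150*(3*sqrt(2) + 5) = 150*(5 + 3*sqrt(2)) = 750 + 450*sqrt(2)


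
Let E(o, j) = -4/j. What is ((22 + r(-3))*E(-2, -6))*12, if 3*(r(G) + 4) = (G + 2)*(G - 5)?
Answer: 496/3 ≈ 165.33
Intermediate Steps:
r(G) = -4 + (-5 + G)*(2 + G)/3 (r(G) = -4 + ((G + 2)*(G - 5))/3 = -4 + ((2 + G)*(-5 + G))/3 = -4 + ((-5 + G)*(2 + G))/3 = -4 + (-5 + G)*(2 + G)/3)
((22 + r(-3))*E(-2, -6))*12 = ((22 + (-22/3 - 1*(-3) + (1/3)*(-3)**2))*(-4/(-6)))*12 = ((22 + (-22/3 + 3 + (1/3)*9))*(-4*(-1/6)))*12 = ((22 + (-22/3 + 3 + 3))*(2/3))*12 = ((22 - 4/3)*(2/3))*12 = ((62/3)*(2/3))*12 = (124/9)*12 = 496/3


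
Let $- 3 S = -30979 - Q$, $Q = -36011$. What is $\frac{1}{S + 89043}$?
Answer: $\frac{3}{262097} \approx 1.1446 \cdot 10^{-5}$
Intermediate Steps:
$S = - \frac{5032}{3}$ ($S = - \frac{-30979 - -36011}{3} = - \frac{-30979 + 36011}{3} = \left(- \frac{1}{3}\right) 5032 = - \frac{5032}{3} \approx -1677.3$)
$\frac{1}{S + 89043} = \frac{1}{- \frac{5032}{3} + 89043} = \frac{1}{\frac{262097}{3}} = \frac{3}{262097}$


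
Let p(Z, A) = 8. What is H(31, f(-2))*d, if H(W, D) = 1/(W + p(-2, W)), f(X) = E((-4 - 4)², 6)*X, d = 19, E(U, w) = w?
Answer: 19/39 ≈ 0.48718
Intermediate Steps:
f(X) = 6*X
H(W, D) = 1/(8 + W) (H(W, D) = 1/(W + 8) = 1/(8 + W))
H(31, f(-2))*d = 19/(8 + 31) = 19/39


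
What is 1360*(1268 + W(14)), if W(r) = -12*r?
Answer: 1496000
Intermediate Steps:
1360*(1268 + W(14)) = 1360*(1268 - 12*14) = 1360*(1268 - 168) = 1360*1100 = 1496000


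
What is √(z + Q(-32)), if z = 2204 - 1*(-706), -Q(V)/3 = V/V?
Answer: 3*√323 ≈ 53.917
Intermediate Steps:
Q(V) = -3 (Q(V) = -3*V/V = -3*1 = -3)
z = 2910 (z = 2204 + 706 = 2910)
√(z + Q(-32)) = √(2910 - 3) = √2907 = 3*√323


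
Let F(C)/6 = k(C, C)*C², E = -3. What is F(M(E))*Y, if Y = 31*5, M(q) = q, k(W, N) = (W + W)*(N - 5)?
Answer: 401760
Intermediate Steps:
k(W, N) = 2*W*(-5 + N) (k(W, N) = (2*W)*(-5 + N) = 2*W*(-5 + N))
F(C) = 12*C³*(-5 + C) (F(C) = 6*((2*C*(-5 + C))*C²) = 6*(2*C³*(-5 + C)) = 12*C³*(-5 + C))
Y = 155
F(M(E))*Y = (12*(-3)³*(-5 - 3))*155 = (12*(-27)*(-8))*155 = 2592*155 = 401760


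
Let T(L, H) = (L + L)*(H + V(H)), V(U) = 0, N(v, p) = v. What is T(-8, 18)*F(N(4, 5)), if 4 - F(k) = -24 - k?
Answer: -9216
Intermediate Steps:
T(L, H) = 2*H*L (T(L, H) = (L + L)*(H + 0) = (2*L)*H = 2*H*L)
F(k) = 28 + k (F(k) = 4 - (-24 - k) = 4 + (24 + k) = 28 + k)
T(-8, 18)*F(N(4, 5)) = (2*18*(-8))*(28 + 4) = -288*32 = -9216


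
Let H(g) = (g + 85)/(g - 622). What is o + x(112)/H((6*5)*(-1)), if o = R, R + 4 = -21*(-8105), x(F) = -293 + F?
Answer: 9479067/55 ≈ 1.7235e+5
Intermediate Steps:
H(g) = (85 + g)/(-622 + g)
R = 170201 (R = -4 - 21*(-8105) = -4 + 170205 = 170201)
o = 170201
o + x(112)/H((6*5)*(-1)) = 170201 + (-293 + 112)/(((85 + (6*5)*(-1))/(-622 + (6*5)*(-1)))) = 170201 - 181*(-622 + 30*(-1))/(85 + 30*(-1)) = 170201 - 181*(-622 - 30)/(85 - 30) = 170201 - 181/(55/(-652)) = 170201 - 181/((-1/652*55)) = 170201 - 181/(-55/652) = 170201 - 181*(-652/55) = 170201 + 118012/55 = 9479067/55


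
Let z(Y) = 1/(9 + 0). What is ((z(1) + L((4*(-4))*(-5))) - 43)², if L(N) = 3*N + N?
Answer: 6220036/81 ≈ 76791.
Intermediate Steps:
L(N) = 4*N
z(Y) = ⅑ (z(Y) = 1/9 = ⅑)
((z(1) + L((4*(-4))*(-5))) - 43)² = ((⅑ + 4*((4*(-4))*(-5))) - 43)² = ((⅑ + 4*(-16*(-5))) - 43)² = ((⅑ + 4*80) - 43)² = ((⅑ + 320) - 43)² = (2881/9 - 43)² = (2494/9)² = 6220036/81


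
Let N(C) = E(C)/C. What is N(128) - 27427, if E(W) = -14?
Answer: -1755335/64 ≈ -27427.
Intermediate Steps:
N(C) = -14/C
N(128) - 27427 = -14/128 - 27427 = -14*1/128 - 27427 = -7/64 - 27427 = -1755335/64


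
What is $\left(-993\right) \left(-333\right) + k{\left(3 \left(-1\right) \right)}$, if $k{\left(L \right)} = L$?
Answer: $330666$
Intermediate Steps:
$\left(-993\right) \left(-333\right) + k{\left(3 \left(-1\right) \right)} = \left(-993\right) \left(-333\right) + 3 \left(-1\right) = 330669 - 3 = 330666$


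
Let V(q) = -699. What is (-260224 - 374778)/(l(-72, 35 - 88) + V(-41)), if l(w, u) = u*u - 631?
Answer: -635002/1479 ≈ -429.35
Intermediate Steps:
l(w, u) = -631 + u² (l(w, u) = u² - 631 = -631 + u²)
(-260224 - 374778)/(l(-72, 35 - 88) + V(-41)) = (-260224 - 374778)/((-631 + (35 - 88)²) - 699) = -635002/((-631 + (-53)²) - 699) = -635002/((-631 + 2809) - 699) = -635002/(2178 - 699) = -635002/1479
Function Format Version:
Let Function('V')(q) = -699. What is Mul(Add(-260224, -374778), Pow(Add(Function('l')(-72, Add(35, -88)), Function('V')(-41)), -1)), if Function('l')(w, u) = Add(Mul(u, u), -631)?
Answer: Rational(-635002, 1479) ≈ -429.35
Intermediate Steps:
Function('l')(w, u) = Add(-631, Pow(u, 2)) (Function('l')(w, u) = Add(Pow(u, 2), -631) = Add(-631, Pow(u, 2)))
Mul(Add(-260224, -374778), Pow(Add(Function('l')(-72, Add(35, -88)), Function('V')(-41)), -1)) = Mul(Add(-260224, -374778), Pow(Add(Add(-631, Pow(Add(35, -88), 2)), -699), -1)) = Mul(-635002, Pow(Add(Add(-631, Pow(-53, 2)), -699), -1)) = Mul(-635002, Pow(Add(Add(-631, 2809), -699), -1)) = Mul(-635002, Pow(Add(2178, -699), -1)) = Mul(-635002, Pow(1479, -1)) = Mul(-635002, Rational(1, 1479)) = Rational(-635002, 1479)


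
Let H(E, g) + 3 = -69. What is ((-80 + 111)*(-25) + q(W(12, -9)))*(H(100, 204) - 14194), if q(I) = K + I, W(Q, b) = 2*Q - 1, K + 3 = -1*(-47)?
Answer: 10100328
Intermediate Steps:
K = 44 (K = -3 - 1*(-47) = -3 + 47 = 44)
H(E, g) = -72 (H(E, g) = -3 - 69 = -72)
W(Q, b) = -1 + 2*Q
q(I) = 44 + I
((-80 + 111)*(-25) + q(W(12, -9)))*(H(100, 204) - 14194) = ((-80 + 111)*(-25) + (44 + (-1 + 2*12)))*(-72 - 14194) = (31*(-25) + (44 + (-1 + 24)))*(-14266) = (-775 + (44 + 23))*(-14266) = (-775 + 67)*(-14266) = -708*(-14266) = 10100328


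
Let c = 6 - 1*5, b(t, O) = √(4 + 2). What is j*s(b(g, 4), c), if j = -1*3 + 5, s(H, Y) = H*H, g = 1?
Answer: 12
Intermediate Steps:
b(t, O) = √6
c = 1 (c = 6 - 5 = 1)
s(H, Y) = H²
j = 2 (j = -3 + 5 = 2)
j*s(b(g, 4), c) = 2*(√6)² = 2*6 = 12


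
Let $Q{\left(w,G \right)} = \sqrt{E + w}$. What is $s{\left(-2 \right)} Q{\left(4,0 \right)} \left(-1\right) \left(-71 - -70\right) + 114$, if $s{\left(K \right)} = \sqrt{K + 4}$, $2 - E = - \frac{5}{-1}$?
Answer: $114 + \sqrt{2} \approx 115.41$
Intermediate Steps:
$E = -3$ ($E = 2 - - \frac{5}{-1} = 2 - \left(-5\right) \left(-1\right) = 2 - 5 = -3$)
$Q{\left(w,G \right)} = \sqrt{-3 + w}$
$s{\left(K \right)} = \sqrt{4 + K}$
$s{\left(-2 \right)} Q{\left(4,0 \right)} \left(-1\right) \left(-71 - -70\right) + 114 = \sqrt{4 - 2} \sqrt{-3 + 4} \left(-1\right) \left(-71 - -70\right) + 114 = \sqrt{2} \sqrt{1} \left(-1\right) \left(-71 + 70\right) + 114 = \sqrt{2} \cdot 1 \left(-1\right) \left(-1\right) + 114 = \sqrt{2} \left(-1\right) \left(-1\right) + 114 = - \sqrt{2} \left(-1\right) + 114 = \sqrt{2} + 114 = 114 + \sqrt{2}$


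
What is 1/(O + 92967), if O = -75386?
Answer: 1/17581 ≈ 5.6880e-5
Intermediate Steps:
1/(O + 92967) = 1/(-75386 + 92967) = 1/17581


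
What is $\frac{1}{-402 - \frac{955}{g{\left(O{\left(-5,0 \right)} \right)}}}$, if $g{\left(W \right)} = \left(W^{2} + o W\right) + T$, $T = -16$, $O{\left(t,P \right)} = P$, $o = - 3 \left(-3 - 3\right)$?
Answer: $- \frac{16}{5477} \approx -0.0029213$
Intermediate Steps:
$o = 18$ ($o = \left(-3\right) \left(-6\right) = 18$)
$g{\left(W \right)} = -16 + W^{2} + 18 W$ ($g{\left(W \right)} = \left(W^{2} + 18 W\right) - 16 = -16 + W^{2} + 18 W$)
$\frac{1}{-402 - \frac{955}{g{\left(O{\left(-5,0 \right)} \right)}}} = \frac{1}{-402 - \frac{955}{-16 + 0^{2} + 18 \cdot 0}} = \frac{1}{-402 - \frac{955}{-16 + 0 + 0}} = \frac{1}{-402 - \frac{955}{-16}} = \frac{1}{-402 - - \frac{955}{16}} = \frac{1}{-402 + \frac{955}{16}} = \frac{1}{- \frac{5477}{16}} = - \frac{16}{5477}$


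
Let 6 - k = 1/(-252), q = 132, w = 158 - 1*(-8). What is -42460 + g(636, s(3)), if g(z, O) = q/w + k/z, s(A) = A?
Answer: -564816673429/13302576 ≈ -42459.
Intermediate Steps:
w = 166 (w = 158 + 8 = 166)
k = 1513/252 (k = 6 - 1/(-252) = 6 - 1*(-1/252) = 6 + 1/252 = 1513/252 ≈ 6.0040)
g(z, O) = 66/83 + 1513/(252*z) (g(z, O) = 132/166 + 1513/(252*z) = 132*(1/166) + 1513/(252*z) = 66/83 + 1513/(252*z))
-42460 + g(636, s(3)) = -42460 + (1/20916)*(125579 + 16632*636)/636 = -42460 + (1/20916)*(1/636)*(125579 + 10577952) = -42460 + (1/20916)*(1/636)*10703531 = -42460 + 10703531/13302576 = -564816673429/13302576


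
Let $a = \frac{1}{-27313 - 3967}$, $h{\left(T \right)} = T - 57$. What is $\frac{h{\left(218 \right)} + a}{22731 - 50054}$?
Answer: $- \frac{5036079}{854663440} \approx -0.0058925$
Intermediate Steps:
$h{\left(T \right)} = -57 + T$
$a = - \frac{1}{31280}$ ($a = \frac{1}{-31280} = - \frac{1}{31280} \approx -3.1969 \cdot 10^{-5}$)
$\frac{h{\left(218 \right)} + a}{22731 - 50054} = \frac{\left(-57 + 218\right) - \frac{1}{31280}}{22731 - 50054} = \frac{161 - \frac{1}{31280}}{-27323} = \frac{5036079}{31280} \left(- \frac{1}{27323}\right) = - \frac{5036079}{854663440}$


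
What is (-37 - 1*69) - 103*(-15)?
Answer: 1439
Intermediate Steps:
(-37 - 1*69) - 103*(-15) = (-37 - 69) + 1545 = -106 + 1545 = 1439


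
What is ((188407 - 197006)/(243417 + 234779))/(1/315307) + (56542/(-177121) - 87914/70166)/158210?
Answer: -1332761000955680729926629/235058874774257746940 ≈ -5669.9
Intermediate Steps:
((188407 - 197006)/(243417 + 234779))/(1/315307) + (56542/(-177121) - 87914/70166)/158210 = (-8599/478196)/(1/315307) + (56542*(-1/177121) - 87914*1/70166)*(1/158210) = -8599*1/478196*315307 + (-56542/177121 - 43957/35083)*(1/158210) = -8599/478196*315307 - 9769370783/6213936043*1/158210 = -2711324893/478196 - 9769370783/983106821363030 = -1332761000955680729926629/235058874774257746940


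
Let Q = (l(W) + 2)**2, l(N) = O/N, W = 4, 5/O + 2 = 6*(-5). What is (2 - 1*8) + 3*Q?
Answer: 90699/16384 ≈ 5.5358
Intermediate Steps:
O = -5/32 (O = 5/(-2 + 6*(-5)) = 5/(-2 - 30) = 5/(-32) = 5*(-1/32) = -5/32 ≈ -0.15625)
l(N) = -5/(32*N)
Q = 63001/16384 (Q = (-5/32/4 + 2)**2 = (-5/32*1/4 + 2)**2 = (-5/128 + 2)**2 = (251/128)**2 = 63001/16384 ≈ 3.8453)
(2 - 1*8) + 3*Q = (2 - 1*8) + 3*(63001/16384) = (2 - 8) + 189003/16384 = -6 + 189003/16384 = 90699/16384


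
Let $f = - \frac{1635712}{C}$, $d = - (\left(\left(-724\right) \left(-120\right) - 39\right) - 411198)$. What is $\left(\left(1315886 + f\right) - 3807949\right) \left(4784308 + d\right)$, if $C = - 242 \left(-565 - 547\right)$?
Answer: $- \frac{214125145889568285}{16819} \approx -1.2731 \cdot 10^{13}$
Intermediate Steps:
$C = 269104$ ($C = \left(-242\right) \left(-1112\right) = 269104$)
$d = 324357$ ($d = - (\left(86880 - 39\right) - 411198) = - (86841 - 411198) = \left(-1\right) \left(-324357\right) = 324357$)
$f = - \frac{102232}{16819}$ ($f = - \frac{1635712}{269104} = \left(-1635712\right) \frac{1}{269104} = - \frac{102232}{16819} \approx -6.0784$)
$\left(\left(1315886 + f\right) - 3807949\right) \left(4784308 + d\right) = \left(\left(1315886 - \frac{102232}{16819}\right) - 3807949\right) \left(4784308 + 324357\right) = \left(\frac{22131784402}{16819} - 3807949\right) 5108665 = \left(- \frac{41914109829}{16819}\right) 5108665 = - \frac{214125145889568285}{16819}$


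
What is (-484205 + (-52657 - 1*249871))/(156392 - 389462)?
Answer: 786733/233070 ≈ 3.3755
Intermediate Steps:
(-484205 + (-52657 - 1*249871))/(156392 - 389462) = (-484205 + (-52657 - 249871))/(-233070) = (-484205 - 302528)*(-1/233070) = -786733*(-1/233070) = 786733/233070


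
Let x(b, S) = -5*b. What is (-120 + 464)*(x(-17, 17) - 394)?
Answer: -106296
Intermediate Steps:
(-120 + 464)*(x(-17, 17) - 394) = (-120 + 464)*(-5*(-17) - 394) = 344*(85 - 394) = 344*(-309) = -106296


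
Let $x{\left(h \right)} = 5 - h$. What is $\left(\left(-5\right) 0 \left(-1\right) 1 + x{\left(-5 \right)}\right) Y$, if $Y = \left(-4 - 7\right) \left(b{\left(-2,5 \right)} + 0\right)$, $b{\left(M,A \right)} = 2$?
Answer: $-220$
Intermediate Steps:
$Y = -22$ ($Y = \left(-4 - 7\right) \left(2 + 0\right) = \left(-11\right) 2 = -22$)
$\left(\left(-5\right) 0 \left(-1\right) 1 + x{\left(-5 \right)}\right) Y = \left(\left(-5\right) 0 \left(-1\right) 1 + \left(5 - -5\right)\right) \left(-22\right) = \left(0 \left(-1\right) 1 + \left(5 + 5\right)\right) \left(-22\right) = \left(0 \cdot 1 + 10\right) \left(-22\right) = \left(0 + 10\right) \left(-22\right) = 10 \left(-22\right) = -220$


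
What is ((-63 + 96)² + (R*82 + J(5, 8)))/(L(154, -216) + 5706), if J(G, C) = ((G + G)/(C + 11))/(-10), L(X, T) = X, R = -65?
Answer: -4029/5567 ≈ -0.72373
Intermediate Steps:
J(G, C) = -G/(5*(11 + C)) (J(G, C) = ((2*G)/(11 + C))*(-⅒) = (2*G/(11 + C))*(-⅒) = -G/(5*(11 + C)))
((-63 + 96)² + (R*82 + J(5, 8)))/(L(154, -216) + 5706) = ((-63 + 96)² + (-65*82 - 1*5/(55 + 5*8)))/(154 + 5706) = (33² + (-5330 - 1*5/(55 + 40)))/5860 = (1089 + (-5330 - 1*5/95))*(1/5860) = (1089 + (-5330 - 1*5*1/95))*(1/5860) = (1089 + (-5330 - 1/19))*(1/5860) = (1089 - 101271/19)*(1/5860) = -80580/19*1/5860 = -4029/5567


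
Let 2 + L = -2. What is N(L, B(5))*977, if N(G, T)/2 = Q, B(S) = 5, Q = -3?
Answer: -5862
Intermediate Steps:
L = -4 (L = -2 - 2 = -4)
N(G, T) = -6 (N(G, T) = 2*(-3) = -6)
N(L, B(5))*977 = -6*977 = -5862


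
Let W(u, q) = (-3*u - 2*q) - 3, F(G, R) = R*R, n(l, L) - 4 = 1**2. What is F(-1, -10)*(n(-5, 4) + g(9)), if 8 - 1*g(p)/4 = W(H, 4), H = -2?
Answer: 5700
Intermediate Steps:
n(l, L) = 5 (n(l, L) = 4 + 1**2 = 4 + 1 = 5)
F(G, R) = R**2
W(u, q) = -3 - 3*u - 2*q
g(p) = 52 (g(p) = 32 - 4*(-3 - 3*(-2) - 2*4) = 32 - 4*(-3 + 6 - 8) = 32 - 4*(-5) = 32 + 20 = 52)
F(-1, -10)*(n(-5, 4) + g(9)) = (-10)**2*(5 + 52) = 100*57 = 5700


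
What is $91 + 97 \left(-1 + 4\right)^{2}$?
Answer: $964$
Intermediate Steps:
$91 + 97 \left(-1 + 4\right)^{2} = 91 + 97 \cdot 3^{2} = 91 + 97 \cdot 9 = 91 + 873 = 964$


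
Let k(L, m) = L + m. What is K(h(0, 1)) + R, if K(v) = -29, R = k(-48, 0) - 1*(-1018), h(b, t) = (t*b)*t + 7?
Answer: 941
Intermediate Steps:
h(b, t) = 7 + b*t**2 (h(b, t) = (b*t)*t + 7 = b*t**2 + 7 = 7 + b*t**2)
R = 970 (R = (-48 + 0) - 1*(-1018) = -48 + 1018 = 970)
K(h(0, 1)) + R = -29 + 970 = 941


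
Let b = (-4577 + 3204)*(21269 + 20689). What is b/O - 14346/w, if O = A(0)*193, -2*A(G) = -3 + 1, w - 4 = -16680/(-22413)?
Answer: -1031277665367/3420346 ≈ -3.0151e+5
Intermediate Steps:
w = 35444/7471 (w = 4 - 16680/(-22413) = 4 - 16680*(-1/22413) = 4 + 5560/7471 = 35444/7471 ≈ 4.7442)
b = -57608334 (b = -1373*41958 = -57608334)
A(G) = 1 (A(G) = -(-3 + 1)/2 = -½*(-2) = 1)
O = 193 (O = 1*193 = 193)
b/O - 14346/w = -57608334/193 - 14346/35444/7471 = -57608334*1/193 - 14346*7471/35444 = -57608334/193 - 53589483/17722 = -1031277665367/3420346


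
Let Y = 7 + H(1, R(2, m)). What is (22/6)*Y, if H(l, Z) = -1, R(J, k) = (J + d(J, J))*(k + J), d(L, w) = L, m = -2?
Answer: 22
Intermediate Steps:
R(J, k) = 2*J*(J + k) (R(J, k) = (J + J)*(k + J) = (2*J)*(J + k) = 2*J*(J + k))
Y = 6 (Y = 7 - 1 = 6)
(22/6)*Y = (22/6)*6 = (22*(⅙))*6 = (11/3)*6 = 22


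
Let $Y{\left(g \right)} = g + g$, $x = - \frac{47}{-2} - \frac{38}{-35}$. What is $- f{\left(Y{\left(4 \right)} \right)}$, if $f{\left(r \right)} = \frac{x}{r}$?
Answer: $- \frac{1721}{560} \approx -3.0732$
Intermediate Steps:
$x = \frac{1721}{70}$ ($x = \left(-47\right) \left(- \frac{1}{2}\right) - - \frac{38}{35} = \frac{47}{2} + \frac{38}{35} = \frac{1721}{70} \approx 24.586$)
$Y{\left(g \right)} = 2 g$
$f{\left(r \right)} = \frac{1721}{70 r}$
$- f{\left(Y{\left(4 \right)} \right)} = - \frac{1721}{70 \cdot 2 \cdot 4} = - \frac{1721}{70 \cdot 8} = \left(-1\right) \frac{1721}{560} = - \frac{1721}{560}$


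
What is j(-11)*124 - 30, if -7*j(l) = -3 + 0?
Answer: 162/7 ≈ 23.143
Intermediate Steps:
j(l) = 3/7 (j(l) = -(-3 + 0)/7 = -⅐*(-3) = 3/7)
j(-11)*124 - 30 = (3/7)*124 - 30 = 372/7 - 30 = 162/7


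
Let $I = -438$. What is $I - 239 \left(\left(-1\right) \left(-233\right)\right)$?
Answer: $-56125$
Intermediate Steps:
$I - 239 \left(\left(-1\right) \left(-233\right)\right) = -438 - 239 \left(\left(-1\right) \left(-233\right)\right) = -438 - 55687 = -56125$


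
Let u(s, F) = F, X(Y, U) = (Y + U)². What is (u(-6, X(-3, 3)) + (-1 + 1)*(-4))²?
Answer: 0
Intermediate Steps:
X(Y, U) = (U + Y)²
(u(-6, X(-3, 3)) + (-1 + 1)*(-4))² = ((3 - 3)² + (-1 + 1)*(-4))² = (0² + 0*(-4))² = (0 + 0)² = 0² = 0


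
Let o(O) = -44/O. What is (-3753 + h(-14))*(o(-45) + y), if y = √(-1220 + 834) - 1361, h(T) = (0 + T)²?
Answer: 217691957/45 - 3557*I*√386 ≈ 4.8376e+6 - 69884.0*I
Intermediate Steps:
h(T) = T²
y = -1361 + I*√386 (y = √(-386) - 1361 = I*√386 - 1361 = -1361 + I*√386 ≈ -1361.0 + 19.647*I)
(-3753 + h(-14))*(o(-45) + y) = (-3753 + (-14)²)*(-44/(-45) + (-1361 + I*√386)) = (-3753 + 196)*(-44*(-1/45) + (-1361 + I*√386)) = -3557*(44/45 + (-1361 + I*√386)) = -3557*(-61201/45 + I*√386) = 217691957/45 - 3557*I*√386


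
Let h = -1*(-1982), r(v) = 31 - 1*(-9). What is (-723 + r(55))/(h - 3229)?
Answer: 683/1247 ≈ 0.54771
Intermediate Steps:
r(v) = 40 (r(v) = 31 + 9 = 40)
h = 1982
(-723 + r(55))/(h - 3229) = (-723 + 40)/(1982 - 3229) = -683/(-1247) = -683*(-1/1247) = 683/1247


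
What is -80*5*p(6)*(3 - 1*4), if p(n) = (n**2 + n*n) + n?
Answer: 31200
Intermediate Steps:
p(n) = n + 2*n**2 (p(n) = (n**2 + n**2) + n = 2*n**2 + n = n + 2*n**2)
-80*5*p(6)*(3 - 1*4) = -80*5*(6*(1 + 2*6))*(3 - 1*4) = -80*5*(6*(1 + 12))*(3 - 4) = -80*5*(6*13)*(-1) = -80*5*78*(-1) = -31200*(-1) = -80*(-390) = 31200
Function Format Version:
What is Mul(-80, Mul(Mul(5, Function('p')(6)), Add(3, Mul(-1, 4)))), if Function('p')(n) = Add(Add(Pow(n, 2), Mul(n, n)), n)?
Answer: 31200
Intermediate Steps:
Function('p')(n) = Add(n, Mul(2, Pow(n, 2))) (Function('p')(n) = Add(Add(Pow(n, 2), Pow(n, 2)), n) = Add(Mul(2, Pow(n, 2)), n) = Add(n, Mul(2, Pow(n, 2))))
Mul(-80, Mul(Mul(5, Function('p')(6)), Add(3, Mul(-1, 4)))) = Mul(-80, Mul(Mul(5, Mul(6, Add(1, Mul(2, 6)))), Add(3, Mul(-1, 4)))) = Mul(-80, Mul(Mul(5, Mul(6, Add(1, 12))), Add(3, -4))) = Mul(-80, Mul(Mul(5, Mul(6, 13)), -1)) = Mul(-80, Mul(Mul(5, 78), -1)) = Mul(-80, Mul(390, -1)) = Mul(-80, -390) = 31200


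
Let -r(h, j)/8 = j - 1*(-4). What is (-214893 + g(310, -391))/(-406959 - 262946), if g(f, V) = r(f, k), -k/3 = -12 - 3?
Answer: 43057/133981 ≈ 0.32137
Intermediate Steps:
k = 45 (k = -3*(-12 - 3) = -3*(-15) = 45)
r(h, j) = -32 - 8*j (r(h, j) = -8*(j - 1*(-4)) = -8*(j + 4) = -8*(4 + j) = -32 - 8*j)
g(f, V) = -392 (g(f, V) = -32 - 8*45 = -32 - 360 = -392)
(-214893 + g(310, -391))/(-406959 - 262946) = (-214893 - 392)/(-406959 - 262946) = -215285/(-669905) = -215285*(-1/669905) = 43057/133981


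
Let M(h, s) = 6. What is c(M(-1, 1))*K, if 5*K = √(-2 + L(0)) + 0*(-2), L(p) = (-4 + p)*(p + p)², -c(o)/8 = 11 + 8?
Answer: -152*I*√2/5 ≈ -42.992*I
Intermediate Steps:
c(o) = -152 (c(o) = -8*(11 + 8) = -8*19 = -152)
L(p) = 4*p²*(-4 + p) (L(p) = (-4 + p)*(2*p)² = (-4 + p)*(4*p²) = 4*p²*(-4 + p))
K = I*√2/5 (K = (√(-2 + 4*0²*(-4 + 0)) + 0*(-2))/5 = (√(-2 + 4*0*(-4)) + 0)/5 = (√(-2 + 0) + 0)/5 = (√(-2) + 0)/5 = (I*√2 + 0)/5 = (I*√2)/5 = I*√2/5 ≈ 0.28284*I)
c(M(-1, 1))*K = -152*I*√2/5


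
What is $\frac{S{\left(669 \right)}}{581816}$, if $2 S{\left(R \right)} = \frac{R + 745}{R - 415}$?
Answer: $\frac{707}{147781264} \approx 4.7841 \cdot 10^{-6}$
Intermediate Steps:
$S{\left(R \right)} = \frac{745 + R}{2 \left(-415 + R\right)}$ ($S{\left(R \right)} = \frac{\left(R + 745\right) \frac{1}{R - 415}}{2} = \frac{\left(745 + R\right) \frac{1}{-415 + R}}{2} = \frac{\frac{1}{-415 + R} \left(745 + R\right)}{2} = \frac{745 + R}{2 \left(-415 + R\right)}$)
$\frac{S{\left(669 \right)}}{581816} = \frac{\frac{1}{2} \frac{1}{-415 + 669} \left(745 + 669\right)}{581816} = \frac{1}{2} \cdot \frac{1}{254} \cdot 1414 \cdot \frac{1}{581816} = \frac{707}{254} \cdot \frac{1}{581816} = \frac{707}{147781264}$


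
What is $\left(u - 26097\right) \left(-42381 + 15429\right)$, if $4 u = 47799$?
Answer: $381296682$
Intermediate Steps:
$u = \frac{47799}{4}$ ($u = \frac{1}{4} \cdot 47799 = \frac{47799}{4} \approx 11950.0$)
$\left(u - 26097\right) \left(-42381 + 15429\right) = \left(\frac{47799}{4} - 26097\right) \left(-42381 + 15429\right) = \left(- \frac{56589}{4}\right) \left(-26952\right) = 381296682$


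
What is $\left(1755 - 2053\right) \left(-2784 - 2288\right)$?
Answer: $1511456$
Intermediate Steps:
$\left(1755 - 2053\right) \left(-2784 - 2288\right) = \left(1755 - 2053\right) \left(-5072\right) = \left(-298\right) \left(-5072\right) = 1511456$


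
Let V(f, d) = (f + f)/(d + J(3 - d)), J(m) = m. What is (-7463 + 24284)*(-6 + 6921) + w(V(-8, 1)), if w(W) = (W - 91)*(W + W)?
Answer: 1046864183/9 ≈ 1.1632e+8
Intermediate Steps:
V(f, d) = 2*f/3 (V(f, d) = (f + f)/(d + (3 - d)) = (2*f)/3 = (2*f)*(1/3) = 2*f/3)
w(W) = 2*W*(-91 + W) (w(W) = (-91 + W)*(2*W) = 2*W*(-91 + W))
(-7463 + 24284)*(-6 + 6921) + w(V(-8, 1)) = (-7463 + 24284)*(-6 + 6921) + 2*((2/3)*(-8))*(-91 + (2/3)*(-8)) = 16821*6915 + 2*(-16/3)*(-91 - 16/3) = 116317215 + 2*(-16/3)*(-289/3) = 116317215 + 9248/9 = 1046864183/9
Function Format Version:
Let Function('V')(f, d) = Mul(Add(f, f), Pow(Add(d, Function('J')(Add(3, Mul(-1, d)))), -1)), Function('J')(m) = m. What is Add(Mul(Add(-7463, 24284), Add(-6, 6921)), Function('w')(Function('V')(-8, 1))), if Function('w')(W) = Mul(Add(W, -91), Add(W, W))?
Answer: Rational(1046864183, 9) ≈ 1.1632e+8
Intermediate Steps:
Function('V')(f, d) = Mul(Rational(2, 3), f) (Function('V')(f, d) = Mul(Add(f, f), Pow(Add(d, Add(3, Mul(-1, d))), -1)) = Mul(Mul(2, f), Pow(3, -1)) = Mul(Mul(2, f), Rational(1, 3)) = Mul(Rational(2, 3), f))
Function('w')(W) = Mul(2, W, Add(-91, W)) (Function('w')(W) = Mul(Add(-91, W), Mul(2, W)) = Mul(2, W, Add(-91, W)))
Add(Mul(Add(-7463, 24284), Add(-6, 6921)), Function('w')(Function('V')(-8, 1))) = Add(Mul(Add(-7463, 24284), Add(-6, 6921)), Mul(2, Mul(Rational(2, 3), -8), Add(-91, Mul(Rational(2, 3), -8)))) = Add(Mul(16821, 6915), Mul(2, Rational(-16, 3), Add(-91, Rational(-16, 3)))) = Add(116317215, Mul(2, Rational(-16, 3), Rational(-289, 3))) = Add(116317215, Rational(9248, 9)) = Rational(1046864183, 9)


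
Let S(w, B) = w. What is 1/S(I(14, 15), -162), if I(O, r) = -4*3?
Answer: -1/12 ≈ -0.083333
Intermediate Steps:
I(O, r) = -12
1/S(I(14, 15), -162) = 1/(-12) = -1/12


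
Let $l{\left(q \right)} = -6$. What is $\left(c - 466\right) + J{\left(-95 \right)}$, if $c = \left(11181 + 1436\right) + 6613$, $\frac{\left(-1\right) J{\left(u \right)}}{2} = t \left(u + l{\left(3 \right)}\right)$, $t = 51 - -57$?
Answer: $40580$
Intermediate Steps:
$t = 108$ ($t = 51 + 57 = 108$)
$J{\left(u \right)} = 1296 - 216 u$ ($J{\left(u \right)} = - 2 \cdot 108 \left(u - 6\right) = - 2 \cdot 108 \left(-6 + u\right) = - 2 \left(-648 + 108 u\right) = 1296 - 216 u$)
$c = 19230$ ($c = 12617 + 6613 = 19230$)
$\left(c - 466\right) + J{\left(-95 \right)} = \left(19230 - 466\right) + \left(1296 - -20520\right) = 18764 + \left(1296 + 20520\right) = 18764 + 21816 = 40580$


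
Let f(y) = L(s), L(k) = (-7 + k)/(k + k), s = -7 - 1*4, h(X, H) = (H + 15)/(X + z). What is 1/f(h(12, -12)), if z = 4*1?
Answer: 11/9 ≈ 1.2222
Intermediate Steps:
z = 4
h(X, H) = (15 + H)/(4 + X) (h(X, H) = (H + 15)/(X + 4) = (15 + H)/(4 + X))
s = -11 (s = -7 - 4 = -11)
L(k) = (-7 + k)/(2*k) (L(k) = (-7 + k)/((2*k)) = (-7 + k)*(1/(2*k)) = (-7 + k)/(2*k))
f(y) = 9/11 (f(y) = (½)*(-7 - 11)/(-11) = (½)*(-1/11)*(-18) = 9/11)
1/f(h(12, -12)) = 1/(9/11) = 11/9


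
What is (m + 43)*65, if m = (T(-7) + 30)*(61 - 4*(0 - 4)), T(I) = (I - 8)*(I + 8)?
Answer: 77870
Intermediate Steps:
T(I) = (-8 + I)*(8 + I)
m = 1155 (m = ((-64 + (-7)**2) + 30)*(61 - 4*(0 - 4)) = ((-64 + 49) + 30)*(61 - 4*(-4)) = (-15 + 30)*(61 + 16) = 15*77 = 1155)
(m + 43)*65 = (1155 + 43)*65 = 1198*65 = 77870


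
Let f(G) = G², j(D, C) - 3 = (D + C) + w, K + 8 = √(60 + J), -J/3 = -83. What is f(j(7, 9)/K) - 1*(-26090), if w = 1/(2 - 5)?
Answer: 287666122/11025 + 1024*√309/11025 ≈ 26094.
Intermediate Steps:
J = 249 (J = -3*(-83) = 249)
K = -8 + √309 (K = -8 + √(60 + 249) = -8 + √309 ≈ 9.5784)
w = -⅓ (w = 1/(-3) = -⅓ ≈ -0.33333)
j(D, C) = 8/3 + C + D (j(D, C) = 3 + ((D + C) - ⅓) = 3 + ((C + D) - ⅓) = 3 + (-⅓ + C + D) = 8/3 + C + D)
f(j(7, 9)/K) - 1*(-26090) = ((8/3 + 9 + 7)/(-8 + √309))² - 1*(-26090) = (56/(3*(-8 + √309)))² + 26090 = 3136/(9*(-8 + √309)²) + 26090 = 26090 + 3136/(9*(-8 + √309)²)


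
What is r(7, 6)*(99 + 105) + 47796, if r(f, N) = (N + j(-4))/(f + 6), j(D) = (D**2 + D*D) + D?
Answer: 628284/13 ≈ 48330.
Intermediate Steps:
j(D) = D + 2*D**2 (j(D) = (D**2 + D**2) + D = 2*D**2 + D = D + 2*D**2)
r(f, N) = (28 + N)/(6 + f) (r(f, N) = (N - 4*(1 + 2*(-4)))/(f + 6) = (N - 4*(1 - 8))/(6 + f) = (N - 4*(-7))/(6 + f) = (N + 28)/(6 + f) = (28 + N)/(6 + f))
r(7, 6)*(99 + 105) + 47796 = ((28 + 6)/(6 + 7))*(99 + 105) + 47796 = (34/13)*204 + 47796 = 6936/13 + 47796 = 628284/13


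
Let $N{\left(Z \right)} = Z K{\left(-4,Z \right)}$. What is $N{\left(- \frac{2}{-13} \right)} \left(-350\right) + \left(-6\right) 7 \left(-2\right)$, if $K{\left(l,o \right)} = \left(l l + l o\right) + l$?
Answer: $- \frac{89404}{169} \approx -529.02$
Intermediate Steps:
$K{\left(l,o \right)} = l + l^{2} + l o$ ($K{\left(l,o \right)} = \left(l^{2} + l o\right) + l = l + l^{2} + l o$)
$N{\left(Z \right)} = Z \left(12 - 4 Z\right)$ ($N{\left(Z \right)} = Z \left(- 4 \left(1 - 4 + Z\right)\right) = Z \left(- 4 \left(-3 + Z\right)\right) = Z \left(12 - 4 Z\right)$)
$N{\left(- \frac{2}{-13} \right)} \left(-350\right) + \left(-6\right) 7 \left(-2\right) = 4 \left(- \frac{2}{-13}\right) \left(3 - - \frac{2}{-13}\right) \left(-350\right) + \left(-6\right) 7 \left(-2\right) = 4 \left(\left(-2\right) \left(- \frac{1}{13}\right)\right) \left(3 - \left(-2\right) \left(- \frac{1}{13}\right)\right) \left(-350\right) - -84 = 4 \cdot \frac{2}{13} \left(3 - \frac{2}{13}\right) \left(-350\right) + 84 = 4 \cdot \frac{2}{13} \cdot \frac{37}{13} \left(-350\right) + 84 = \frac{296}{169} \left(-350\right) + 84 = - \frac{103600}{169} + 84 = - \frac{89404}{169}$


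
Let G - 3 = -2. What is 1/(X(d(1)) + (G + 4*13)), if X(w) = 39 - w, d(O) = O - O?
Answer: 1/92 ≈ 0.010870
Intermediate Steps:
d(O) = 0
G = 1 (G = 3 - 2 = 1)
1/(X(d(1)) + (G + 4*13)) = 1/((39 - 1*0) + (1 + 4*13)) = 1/((39 + 0) + (1 + 52)) = 1/(39 + 53) = 1/92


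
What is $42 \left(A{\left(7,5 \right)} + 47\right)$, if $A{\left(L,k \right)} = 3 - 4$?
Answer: $1932$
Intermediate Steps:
$A{\left(L,k \right)} = -1$
$42 \left(A{\left(7,5 \right)} + 47\right) = 42 \left(-1 + 47\right) = 42 \cdot 46 = 1932$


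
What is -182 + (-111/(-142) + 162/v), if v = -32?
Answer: -211615/1136 ≈ -186.28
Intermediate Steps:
-182 + (-111/(-142) + 162/v) = -182 + (-111/(-142) + 162/(-32)) = -182 + (-111*(-1/142) + 162*(-1/32)) = -182 + (111/142 - 81/16) = -182 - 4863/1136 = -211615/1136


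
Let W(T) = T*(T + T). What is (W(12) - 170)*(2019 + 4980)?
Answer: 825882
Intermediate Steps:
W(T) = 2*T**2 (W(T) = T*(2*T) = 2*T**2)
(W(12) - 170)*(2019 + 4980) = (2*12**2 - 170)*(2019 + 4980) = (2*144 - 170)*6999 = (288 - 170)*6999 = 118*6999 = 825882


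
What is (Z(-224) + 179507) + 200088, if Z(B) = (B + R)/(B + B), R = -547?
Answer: 170059331/448 ≈ 3.7960e+5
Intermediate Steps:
Z(B) = (-547 + B)/(2*B) (Z(B) = (B - 547)/(B + B) = (-547 + B)/((2*B)) = (-547 + B)*(1/(2*B)) = (-547 + B)/(2*B))
(Z(-224) + 179507) + 200088 = ((½)*(-547 - 224)/(-224) + 179507) + 200088 = ((½)*(-1/224)*(-771) + 179507) + 200088 = (771/448 + 179507) + 200088 = 80419907/448 + 200088 = 170059331/448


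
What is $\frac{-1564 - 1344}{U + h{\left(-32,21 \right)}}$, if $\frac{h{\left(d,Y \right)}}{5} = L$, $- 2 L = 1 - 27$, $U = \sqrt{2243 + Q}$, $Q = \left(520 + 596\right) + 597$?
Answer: $- \frac{189020}{269} + \frac{5816 \sqrt{989}}{269} \approx -22.737$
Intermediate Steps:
$Q = 1713$ ($Q = 1116 + 597 = 1713$)
$U = 2 \sqrt{989}$ ($U = \sqrt{2243 + 1713} = \sqrt{3956} = 2 \sqrt{989} \approx 62.897$)
$L = 13$ ($L = - \frac{1 - 27}{2} = \left(- \frac{1}{2}\right) \left(-26\right) = 13$)
$h{\left(d,Y \right)} = 65$ ($h{\left(d,Y \right)} = 5 \cdot 13 = 65$)
$\frac{-1564 - 1344}{U + h{\left(-32,21 \right)}} = \frac{-1564 - 1344}{2 \sqrt{989} + 65} = \frac{-1564 - 1344}{65 + 2 \sqrt{989}} = - \frac{2908}{65 + 2 \sqrt{989}}$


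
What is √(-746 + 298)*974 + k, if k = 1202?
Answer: 1202 + 7792*I*√7 ≈ 1202.0 + 20616.0*I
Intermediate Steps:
√(-746 + 298)*974 + k = √(-746 + 298)*974 + 1202 = √(-448)*974 + 1202 = (8*I*√7)*974 + 1202 = 7792*I*√7 + 1202 = 1202 + 7792*I*√7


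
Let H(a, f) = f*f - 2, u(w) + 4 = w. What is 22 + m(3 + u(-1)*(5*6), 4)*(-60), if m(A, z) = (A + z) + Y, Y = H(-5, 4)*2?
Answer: 6922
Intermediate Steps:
u(w) = -4 + w
H(a, f) = -2 + f**2 (H(a, f) = f**2 - 2 = -2 + f**2)
Y = 28 (Y = (-2 + 4**2)*2 = (-2 + 16)*2 = 14*2 = 28)
m(A, z) = 28 + A + z (m(A, z) = (A + z) + 28 = 28 + A + z)
22 + m(3 + u(-1)*(5*6), 4)*(-60) = 22 + (28 + (3 + (-4 - 1)*(5*6)) + 4)*(-60) = 22 + (28 + (3 - 5*30) + 4)*(-60) = 22 + (28 + (3 - 150) + 4)*(-60) = 22 + (28 - 147 + 4)*(-60) = 22 - 115*(-60) = 22 + 6900 = 6922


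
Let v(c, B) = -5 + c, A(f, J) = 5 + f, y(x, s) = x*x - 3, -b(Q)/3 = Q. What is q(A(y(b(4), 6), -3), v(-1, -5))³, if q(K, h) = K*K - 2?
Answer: 9682664507144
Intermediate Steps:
b(Q) = -3*Q
y(x, s) = -3 + x² (y(x, s) = x² - 3 = -3 + x²)
q(K, h) = -2 + K² (q(K, h) = K² - 2 = -2 + K²)
q(A(y(b(4), 6), -3), v(-1, -5))³ = (-2 + (5 + (-3 + (-3*4)²))²)³ = (-2 + (5 + (-3 + (-12)²))²)³ = (-2 + (5 + (-3 + 144))²)³ = (-2 + (5 + 141)²)³ = (-2 + 146²)³ = (-2 + 21316)³ = 21314³ = 9682664507144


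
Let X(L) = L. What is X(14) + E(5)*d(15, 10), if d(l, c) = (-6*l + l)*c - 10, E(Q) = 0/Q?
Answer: 14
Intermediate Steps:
E(Q) = 0
d(l, c) = -10 - 5*c*l (d(l, c) = (-5*l)*c - 10 = -5*c*l - 10 = -10 - 5*c*l)
X(14) + E(5)*d(15, 10) = 14 + 0*(-10 - 5*10*15) = 14 + 0*(-10 - 750) = 14 + 0*(-760) = 14 + 0 = 14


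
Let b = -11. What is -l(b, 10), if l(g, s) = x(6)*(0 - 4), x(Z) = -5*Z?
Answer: -120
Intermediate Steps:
l(g, s) = 120 (l(g, s) = (-5*6)*(0 - 4) = -30*(-4) = 120)
-l(b, 10) = -1*120 = -120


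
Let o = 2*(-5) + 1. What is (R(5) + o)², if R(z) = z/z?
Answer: 64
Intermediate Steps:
R(z) = 1
o = -9 (o = -10 + 1 = -9)
(R(5) + o)² = (1 - 9)² = (-8)² = 64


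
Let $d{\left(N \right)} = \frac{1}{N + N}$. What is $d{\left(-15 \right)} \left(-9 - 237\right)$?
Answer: $\frac{41}{5} \approx 8.2$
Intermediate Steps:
$d{\left(N \right)} = \frac{1}{2 N}$
$d{\left(-15 \right)} \left(-9 - 237\right) = \frac{1}{2 \left(-15\right)} \left(-9 - 237\right) = \frac{1}{2} \left(- \frac{1}{15}\right) \left(-246\right) = \left(- \frac{1}{30}\right) \left(-246\right) = \frac{41}{5}$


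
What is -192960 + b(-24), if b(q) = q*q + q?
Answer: -192408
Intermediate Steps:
b(q) = q + q² (b(q) = q² + q = q + q²)
-192960 + b(-24) = -192960 - 24*(1 - 24) = -192960 - 24*(-23) = -192960 + 552 = -192408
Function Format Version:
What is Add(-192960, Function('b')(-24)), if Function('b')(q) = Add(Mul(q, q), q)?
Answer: -192408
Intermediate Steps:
Function('b')(q) = Add(q, Pow(q, 2)) (Function('b')(q) = Add(Pow(q, 2), q) = Add(q, Pow(q, 2)))
Add(-192960, Function('b')(-24)) = Add(-192960, Mul(-24, Add(1, -24))) = Add(-192960, Mul(-24, -23)) = Add(-192960, 552) = -192408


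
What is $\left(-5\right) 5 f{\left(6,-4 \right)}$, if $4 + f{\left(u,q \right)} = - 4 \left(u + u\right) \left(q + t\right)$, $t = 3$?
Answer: $-1100$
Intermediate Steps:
$f{\left(u,q \right)} = -4 - 8 u \left(3 + q\right)$ ($f{\left(u,q \right)} = -4 - 4 \left(u + u\right) \left(q + 3\right) = -4 - 4 \cdot 2 u \left(3 + q\right) = -4 - 8 u \left(3 + q\right)$)
$\left(-5\right) 5 f{\left(6,-4 \right)} = \left(-5\right) 5 \left(-4 - 144 - \left(-32\right) 6\right) = - 25 \left(-4 - 144 + 192\right) = \left(-25\right) 44 = -1100$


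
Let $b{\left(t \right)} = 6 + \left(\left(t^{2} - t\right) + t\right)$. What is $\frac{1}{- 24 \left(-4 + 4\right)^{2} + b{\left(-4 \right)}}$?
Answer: $\frac{1}{22} \approx 0.045455$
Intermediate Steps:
$b{\left(t \right)} = 6 + t^{2}$
$\frac{1}{- 24 \left(-4 + 4\right)^{2} + b{\left(-4 \right)}} = \frac{1}{- 24 \left(-4 + 4\right)^{2} + \left(6 + \left(-4\right)^{2}\right)} = \frac{1}{- 24 \cdot 0^{2} + \left(6 + 16\right)} = \frac{1}{\left(-24\right) 0 + 22} = \frac{1}{0 + 22} = \frac{1}{22}$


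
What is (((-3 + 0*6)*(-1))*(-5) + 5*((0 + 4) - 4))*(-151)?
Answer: 2265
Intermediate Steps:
(((-3 + 0*6)*(-1))*(-5) + 5*((0 + 4) - 4))*(-151) = (((-3 + 0)*(-1))*(-5) + 5*(4 - 4))*(-151) = (-3*(-1)*(-5) + 5*0)*(-151) = (3*(-5) + 0)*(-151) = (-15 + 0)*(-151) = -15*(-151) = 2265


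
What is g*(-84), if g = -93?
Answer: 7812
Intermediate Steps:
g*(-84) = -93*(-84) = 7812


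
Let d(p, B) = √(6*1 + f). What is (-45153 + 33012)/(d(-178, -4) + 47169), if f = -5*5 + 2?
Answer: -572678829/2224914578 + 12141*I*√17/2224914578 ≈ -0.25739 + 2.2499e-5*I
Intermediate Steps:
f = -23 (f = -25 + 2 = -23)
d(p, B) = I*√17 (d(p, B) = √(6*1 - 23) = √(6 - 23) = √(-17) = I*√17)
(-45153 + 33012)/(d(-178, -4) + 47169) = (-45153 + 33012)/(I*√17 + 47169) = -12141/(47169 + I*√17)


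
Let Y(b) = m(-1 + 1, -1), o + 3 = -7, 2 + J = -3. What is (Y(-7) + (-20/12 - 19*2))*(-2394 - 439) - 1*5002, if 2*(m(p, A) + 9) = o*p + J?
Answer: 839719/6 ≈ 1.3995e+5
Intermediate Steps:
J = -5 (J = -2 - 3 = -5)
o = -10 (o = -3 - 7 = -10)
m(p, A) = -23/2 - 5*p (m(p, A) = -9 + (-10*p - 5)/2 = -9 + (-5 - 10*p)/2 = -9 + (-5/2 - 5*p) = -23/2 - 5*p)
Y(b) = -23/2 (Y(b) = -23/2 - 5*(-1 + 1) = -23/2 - 5*0 = -23/2 + 0 = -23/2)
(Y(-7) + (-20/12 - 19*2))*(-2394 - 439) - 1*5002 = (-23/2 + (-20/12 - 19*2))*(-2394 - 439) - 1*5002 = (-23/2 + (-20*1/12 - 38))*(-2833) - 5002 = (-23/2 + (-5/3 - 38))*(-2833) - 5002 = (-23/2 - 119/3)*(-2833) - 5002 = -307/6*(-2833) - 5002 = 869731/6 - 5002 = 839719/6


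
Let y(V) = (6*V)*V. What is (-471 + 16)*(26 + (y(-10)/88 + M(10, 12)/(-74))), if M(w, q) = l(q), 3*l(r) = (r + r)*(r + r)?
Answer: -5596955/407 ≈ -13752.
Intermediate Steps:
l(r) = 4*r²/3 (l(r) = ((r + r)*(r + r))/3 = ((2*r)*(2*r))/3 = (4*r²)/3 = 4*r²/3)
M(w, q) = 4*q²/3
y(V) = 6*V²
(-471 + 16)*(26 + (y(-10)/88 + M(10, 12)/(-74))) = (-471 + 16)*(26 + ((6*(-10)²)/88 + ((4/3)*12²)/(-74))) = -455*(26 + ((6*100)*(1/88) + ((4/3)*144)*(-1/74))) = -455*(26 + (600*(1/88) + 192*(-1/74))) = -455*(26 + (75/11 - 96/37)) = -455*(26 + 1719/407) = -455*12301/407 = -5596955/407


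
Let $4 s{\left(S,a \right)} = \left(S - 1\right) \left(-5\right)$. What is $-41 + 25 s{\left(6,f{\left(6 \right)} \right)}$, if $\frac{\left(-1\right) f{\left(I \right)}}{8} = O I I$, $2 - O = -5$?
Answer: $- \frac{789}{4} \approx -197.25$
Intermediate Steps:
$O = 7$ ($O = 2 - -5 = 2 + 5 = 7$)
$f{\left(I \right)} = - 56 I^{2}$ ($f{\left(I \right)} = - 8 \cdot 7 I I = - 8 \cdot 7 I^{2} = - 56 I^{2}$)
$s{\left(S,a \right)} = \frac{5}{4} - \frac{5 S}{4}$ ($s{\left(S,a \right)} = \frac{\left(S - 1\right) \left(-5\right)}{4} = \frac{\left(-1 + S\right) \left(-5\right)}{4} = \frac{5 - 5 S}{4} = \frac{5}{4} - \frac{5 S}{4}$)
$-41 + 25 s{\left(6,f{\left(6 \right)} \right)} = -41 + 25 \left(\frac{5}{4} - \frac{15}{2}\right) = -41 + 25 \left(- \frac{25}{4}\right) = -41 - \frac{625}{4} = - \frac{789}{4}$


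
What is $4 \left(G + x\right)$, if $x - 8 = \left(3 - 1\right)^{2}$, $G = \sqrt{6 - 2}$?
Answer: $56$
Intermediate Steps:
$G = 2$ ($G = \sqrt{4} = 2$)
$x = 12$ ($x = 8 + \left(3 - 1\right)^{2} = 8 + 2^{2} = 8 + 4 = 12$)
$4 \left(G + x\right) = 4 \left(2 + 12\right) = 4 \cdot 14 = 56$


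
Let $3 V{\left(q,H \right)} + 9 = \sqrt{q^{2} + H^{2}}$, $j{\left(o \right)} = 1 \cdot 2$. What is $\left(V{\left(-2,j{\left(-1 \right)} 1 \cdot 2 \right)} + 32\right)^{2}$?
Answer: $\frac{7589}{9} + \frac{116 \sqrt{5}}{3} \approx 929.68$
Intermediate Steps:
$j{\left(o \right)} = 2$
$V{\left(q,H \right)} = -3 + \frac{\sqrt{H^{2} + q^{2}}}{3}$ ($V{\left(q,H \right)} = -3 + \frac{\sqrt{q^{2} + H^{2}}}{3} = -3 + \frac{\sqrt{H^{2} + q^{2}}}{3}$)
$\left(V{\left(-2,j{\left(-1 \right)} 1 \cdot 2 \right)} + 32\right)^{2} = \left(\left(-3 + \frac{\sqrt{\left(2 \cdot 1 \cdot 2\right)^{2} + \left(-2\right)^{2}}}{3}\right) + 32\right)^{2} = \left(\left(-3 + \frac{\sqrt{\left(2 \cdot 2\right)^{2} + 4}}{3}\right) + 32\right)^{2} = \left(\left(-3 + \frac{\sqrt{4^{2} + 4}}{3}\right) + 32\right)^{2} = \left(\left(-3 + \frac{\sqrt{16 + 4}}{3}\right) + 32\right)^{2} = \left(\left(-3 + \frac{\sqrt{20}}{3}\right) + 32\right)^{2} = \left(\left(-3 + \frac{2 \sqrt{5}}{3}\right) + 32\right)^{2} = \left(29 + \frac{2 \sqrt{5}}{3}\right)^{2}$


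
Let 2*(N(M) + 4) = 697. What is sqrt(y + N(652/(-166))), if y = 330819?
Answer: sqrt(1324654)/2 ≈ 575.47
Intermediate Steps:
N(M) = 689/2 (N(M) = -4 + (1/2)*697 = -4 + 697/2 = 689/2)
sqrt(y + N(652/(-166))) = sqrt(330819 + 689/2) = sqrt(662327/2) = sqrt(1324654)/2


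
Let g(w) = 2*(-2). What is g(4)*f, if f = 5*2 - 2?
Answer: -32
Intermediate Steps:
g(w) = -4
f = 8 (f = 10 - 2 = 8)
g(4)*f = -4*8 = -32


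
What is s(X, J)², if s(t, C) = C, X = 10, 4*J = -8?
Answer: 4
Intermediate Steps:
J = -2 (J = (¼)*(-8) = -2)
s(X, J)² = (-2)² = 4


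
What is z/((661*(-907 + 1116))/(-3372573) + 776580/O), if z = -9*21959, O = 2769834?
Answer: -307693922732288757/372737157179 ≈ -8.2550e+5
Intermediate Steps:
z = -197631
z/((661*(-907 + 1116))/(-3372573) + 776580/O) = -197631/((661*(-907 + 1116))/(-3372573) + 776580/2769834) = -197631/((661*209)*(-1/3372573) + 776580*(1/2769834)) = -197631/(138149*(-1/3372573) + 129430/461639) = -197631/(-138149/3372573 + 129430/461639) = -197631/372737157179/1556911227147 = -197631*1556911227147/372737157179 = -307693922732288757/372737157179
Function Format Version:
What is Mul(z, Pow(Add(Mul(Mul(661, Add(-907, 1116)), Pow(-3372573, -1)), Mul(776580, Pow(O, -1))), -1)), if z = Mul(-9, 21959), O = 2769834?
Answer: Rational(-307693922732288757, 372737157179) ≈ -8.2550e+5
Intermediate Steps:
z = -197631
Mul(z, Pow(Add(Mul(Mul(661, Add(-907, 1116)), Pow(-3372573, -1)), Mul(776580, Pow(O, -1))), -1)) = Mul(-197631, Pow(Add(Mul(Mul(661, Add(-907, 1116)), Pow(-3372573, -1)), Mul(776580, Pow(2769834, -1))), -1)) = Mul(-197631, Pow(Add(Mul(Mul(661, 209), Rational(-1, 3372573)), Mul(776580, Rational(1, 2769834))), -1)) = Mul(-197631, Pow(Add(Mul(138149, Rational(-1, 3372573)), Rational(129430, 461639)), -1)) = Mul(-197631, Pow(Add(Rational(-138149, 3372573), Rational(129430, 461639)), -1)) = Mul(-197631, Pow(Rational(372737157179, 1556911227147), -1)) = Mul(-197631, Rational(1556911227147, 372737157179)) = Rational(-307693922732288757, 372737157179)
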